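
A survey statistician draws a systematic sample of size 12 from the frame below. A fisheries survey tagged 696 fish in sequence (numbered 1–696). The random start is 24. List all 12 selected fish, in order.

k = N/n = 696/12 = 58
fish 1: 24
fish 2: 24 + 58 = 82
fish 3: 82 + 58 = 140
fish 4: 140 + 58 = 198
fish 5: 198 + 58 = 256
fish 6: 256 + 58 = 314
fish 7: 314 + 58 = 372
fish 8: 372 + 58 = 430
fish 9: 430 + 58 = 488
fish 10: 488 + 58 = 546
fish 11: 546 + 58 = 604
fish 12: 604 + 58 = 662

24, 82, 140, 198, 256, 314, 372, 430, 488, 546, 604, 662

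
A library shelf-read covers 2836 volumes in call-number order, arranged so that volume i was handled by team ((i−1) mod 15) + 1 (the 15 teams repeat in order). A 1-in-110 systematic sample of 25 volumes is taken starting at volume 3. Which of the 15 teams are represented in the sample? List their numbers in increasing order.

Consecutive selections differ by k = 110, so their team numbers differ by 110 mod 15 = 5.
gcd(110, 15) = 5, so the sample visits 15/5 = 3 distinct residues mod 15.
Start 3 is team 3; the teams hit are 3, 8, 13.

3, 8, 13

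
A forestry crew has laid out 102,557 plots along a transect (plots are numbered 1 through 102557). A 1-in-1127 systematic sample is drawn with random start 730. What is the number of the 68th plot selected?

76239

k = 1127
68th selection = r + (68−1)·k = 730 + 67×1127 = 730 + 75509 = 76239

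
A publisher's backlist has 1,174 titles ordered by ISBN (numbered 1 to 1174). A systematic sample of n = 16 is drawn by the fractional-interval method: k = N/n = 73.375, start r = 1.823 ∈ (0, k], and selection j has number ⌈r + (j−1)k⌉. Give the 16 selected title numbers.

j=1: r + 0k = 1.823 → ⌈·⌉ = 2
j=2: r + 1k = 75.198 → ⌈·⌉ = 76
j=3: r + 2k = 148.573 → ⌈·⌉ = 149
j=4: r + 3k = 221.948 → ⌈·⌉ = 222
j=5: r + 4k = 295.323 → ⌈·⌉ = 296
j=6: r + 5k = 368.698 → ⌈·⌉ = 369
j=7: r + 6k = 442.073 → ⌈·⌉ = 443
j=8: r + 7k = 515.448 → ⌈·⌉ = 516
j=9: r + 8k = 588.823 → ⌈·⌉ = 589
j=10: r + 9k = 662.198 → ⌈·⌉ = 663
j=11: r + 10k = 735.573 → ⌈·⌉ = 736
j=12: r + 11k = 808.948 → ⌈·⌉ = 809
j=13: r + 12k = 882.323 → ⌈·⌉ = 883
j=14: r + 13k = 955.698 → ⌈·⌉ = 956
j=15: r + 14k = 1029.073 → ⌈·⌉ = 1030
j=16: r + 15k = 1102.448 → ⌈·⌉ = 1103

2, 76, 149, 222, 296, 369, 443, 516, 589, 663, 736, 809, 883, 956, 1030, 1103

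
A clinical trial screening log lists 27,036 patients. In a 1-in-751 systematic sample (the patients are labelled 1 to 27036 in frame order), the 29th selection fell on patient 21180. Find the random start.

k = 751
r = 21180 − (29−1)×751 = 21180 − 21028 = 152

152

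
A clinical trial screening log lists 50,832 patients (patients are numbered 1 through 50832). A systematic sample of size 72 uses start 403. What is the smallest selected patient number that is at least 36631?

k = 50832/72 = 706
Steps past start: ⌈(36631 − 403)/706⌉ = ⌈36228/706⌉ = 52
Selected patient: 403 + 52×706 = 37115

37115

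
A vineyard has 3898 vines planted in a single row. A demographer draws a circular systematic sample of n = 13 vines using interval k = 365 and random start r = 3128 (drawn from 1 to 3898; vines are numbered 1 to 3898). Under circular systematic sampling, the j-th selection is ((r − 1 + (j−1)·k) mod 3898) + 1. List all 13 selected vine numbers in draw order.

Selection 1: 3128
Selection 2: 3128 + 365 = 3493
Selection 3: 3493 + 365 = 3858
Selection 4: 3858 + 365 = 4223 → 4223 − 3898 = 325
Selection 5: 325 + 365 = 690
Selection 6: 690 + 365 = 1055
Selection 7: 1055 + 365 = 1420
Selection 8: 1420 + 365 = 1785
Selection 9: 1785 + 365 = 2150
Selection 10: 2150 + 365 = 2515
Selection 11: 2515 + 365 = 2880
Selection 12: 2880 + 365 = 3245
Selection 13: 3245 + 365 = 3610

3128, 3493, 3858, 325, 690, 1055, 1420, 1785, 2150, 2515, 2880, 3245, 3610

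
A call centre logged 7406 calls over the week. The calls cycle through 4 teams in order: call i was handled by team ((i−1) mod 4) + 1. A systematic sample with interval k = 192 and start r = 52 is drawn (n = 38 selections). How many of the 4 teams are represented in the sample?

Consecutive selections differ by k = 192, so their team numbers differ by 192 mod 4 = 0.
gcd(192, 4) = 4, so the sample visits 4/4 = 1 distinct residues mod 4.
Start 52 is team 4; the teams hit are 4.

1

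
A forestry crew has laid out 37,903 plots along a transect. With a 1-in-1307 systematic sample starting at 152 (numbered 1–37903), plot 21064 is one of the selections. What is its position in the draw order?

k = 1307
position = (21064 − 152)/1307 + 1 = 20912/1307 + 1 = 16 + 1 = 17

17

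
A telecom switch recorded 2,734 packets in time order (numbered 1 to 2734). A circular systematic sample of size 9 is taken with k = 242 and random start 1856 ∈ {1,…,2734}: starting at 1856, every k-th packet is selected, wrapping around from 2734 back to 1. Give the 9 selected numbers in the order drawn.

1856, 2098, 2340, 2582, 90, 332, 574, 816, 1058

Selection 1: 1856
Selection 2: 1856 + 242 = 2098
Selection 3: 2098 + 242 = 2340
Selection 4: 2340 + 242 = 2582
Selection 5: 2582 + 242 = 2824 → 2824 − 2734 = 90
Selection 6: 90 + 242 = 332
Selection 7: 332 + 242 = 574
Selection 8: 574 + 242 = 816
Selection 9: 816 + 242 = 1058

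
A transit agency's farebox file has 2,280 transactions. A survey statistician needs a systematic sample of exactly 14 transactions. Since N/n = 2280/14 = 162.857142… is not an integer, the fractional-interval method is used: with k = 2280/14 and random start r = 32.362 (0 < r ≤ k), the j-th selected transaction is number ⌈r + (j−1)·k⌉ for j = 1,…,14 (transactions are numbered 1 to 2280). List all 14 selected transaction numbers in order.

j=1: r + 0k = 32.362 → ⌈·⌉ = 33
j=2: r + 1k = 195.219142… → ⌈·⌉ = 196
j=3: r + 2k = 358.076285… → ⌈·⌉ = 359
j=4: r + 3k = 520.933428… → ⌈·⌉ = 521
j=5: r + 4k = 683.790571… → ⌈·⌉ = 684
j=6: r + 5k = 846.647714… → ⌈·⌉ = 847
j=7: r + 6k = 1009.504857… → ⌈·⌉ = 1010
j=8: r + 7k = 1172.362 → ⌈·⌉ = 1173
j=9: r + 8k = 1335.219142… → ⌈·⌉ = 1336
j=10: r + 9k = 1498.076285… → ⌈·⌉ = 1499
j=11: r + 10k = 1660.933428… → ⌈·⌉ = 1661
j=12: r + 11k = 1823.790571… → ⌈·⌉ = 1824
j=13: r + 12k = 1986.647714… → ⌈·⌉ = 1987
j=14: r + 13k = 2149.504857… → ⌈·⌉ = 2150

33, 196, 359, 521, 684, 847, 1010, 1173, 1336, 1499, 1661, 1824, 1987, 2150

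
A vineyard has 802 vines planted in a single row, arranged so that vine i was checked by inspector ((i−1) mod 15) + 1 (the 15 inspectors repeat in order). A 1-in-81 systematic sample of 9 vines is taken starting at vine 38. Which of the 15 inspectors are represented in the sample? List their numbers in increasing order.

Consecutive selections differ by k = 81, so their inspector numbers differ by 81 mod 15 = 6.
gcd(81, 15) = 3, so the sample visits 15/3 = 5 distinct residues mod 15.
Start 38 is inspector 8; the inspectors hit are 2, 5, 8, 11, 14.

2, 5, 8, 11, 14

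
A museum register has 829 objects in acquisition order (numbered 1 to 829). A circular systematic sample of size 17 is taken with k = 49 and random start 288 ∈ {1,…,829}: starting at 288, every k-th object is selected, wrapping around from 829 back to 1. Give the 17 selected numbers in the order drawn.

288, 337, 386, 435, 484, 533, 582, 631, 680, 729, 778, 827, 47, 96, 145, 194, 243

Selection 1: 288
Selection 2: 288 + 49 = 337
Selection 3: 337 + 49 = 386
Selection 4: 386 + 49 = 435
Selection 5: 435 + 49 = 484
Selection 6: 484 + 49 = 533
Selection 7: 533 + 49 = 582
Selection 8: 582 + 49 = 631
Selection 9: 631 + 49 = 680
Selection 10: 680 + 49 = 729
Selection 11: 729 + 49 = 778
Selection 12: 778 + 49 = 827
Selection 13: 827 + 49 = 876 → 876 − 829 = 47
Selection 14: 47 + 49 = 96
Selection 15: 96 + 49 = 145
Selection 16: 145 + 49 = 194
Selection 17: 194 + 49 = 243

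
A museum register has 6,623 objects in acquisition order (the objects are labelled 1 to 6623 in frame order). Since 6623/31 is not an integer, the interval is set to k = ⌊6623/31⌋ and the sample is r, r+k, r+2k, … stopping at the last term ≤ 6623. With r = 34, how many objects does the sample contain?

31

k = ⌊6623/31⌋ = 213
Achieved size = ⌊(6623 − 34)/213⌋ + 1 = ⌊6589/213⌋ + 1 = 30 + 1 = 31
(last selection: 34 + 30×213 = 6424 ≤ 6623; next would be 6637 > 6623)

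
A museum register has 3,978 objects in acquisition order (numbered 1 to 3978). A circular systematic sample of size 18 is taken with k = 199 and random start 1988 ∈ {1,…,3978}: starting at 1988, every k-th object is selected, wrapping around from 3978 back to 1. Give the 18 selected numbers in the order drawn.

Selection 1: 1988
Selection 2: 1988 + 199 = 2187
Selection 3: 2187 + 199 = 2386
Selection 4: 2386 + 199 = 2585
Selection 5: 2585 + 199 = 2784
Selection 6: 2784 + 199 = 2983
Selection 7: 2983 + 199 = 3182
Selection 8: 3182 + 199 = 3381
Selection 9: 3381 + 199 = 3580
Selection 10: 3580 + 199 = 3779
Selection 11: 3779 + 199 = 3978
Selection 12: 3978 + 199 = 4177 → 4177 − 3978 = 199
Selection 13: 199 + 199 = 398
Selection 14: 398 + 199 = 597
Selection 15: 597 + 199 = 796
Selection 16: 796 + 199 = 995
Selection 17: 995 + 199 = 1194
Selection 18: 1194 + 199 = 1393

1988, 2187, 2386, 2585, 2784, 2983, 3182, 3381, 3580, 3779, 3978, 199, 398, 597, 796, 995, 1194, 1393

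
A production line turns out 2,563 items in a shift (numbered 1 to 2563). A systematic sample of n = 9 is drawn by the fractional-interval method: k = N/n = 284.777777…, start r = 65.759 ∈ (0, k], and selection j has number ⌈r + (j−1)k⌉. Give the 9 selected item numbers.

j=1: r + 0k = 65.759 → ⌈·⌉ = 66
j=2: r + 1k = 350.536777… → ⌈·⌉ = 351
j=3: r + 2k = 635.314555… → ⌈·⌉ = 636
j=4: r + 3k = 920.092333… → ⌈·⌉ = 921
j=5: r + 4k = 1204.870111… → ⌈·⌉ = 1205
j=6: r + 5k = 1489.647888… → ⌈·⌉ = 1490
j=7: r + 6k = 1774.425666… → ⌈·⌉ = 1775
j=8: r + 7k = 2059.203444… → ⌈·⌉ = 2060
j=9: r + 8k = 2343.981222… → ⌈·⌉ = 2344

66, 351, 636, 921, 1205, 1490, 1775, 2060, 2344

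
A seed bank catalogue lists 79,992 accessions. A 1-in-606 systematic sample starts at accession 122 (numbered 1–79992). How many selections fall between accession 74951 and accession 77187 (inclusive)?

4

k = 606
First selection ≥ 74951: 122 + ⌈(74951−122)/606⌉·606 = 122 + 124×606 = 75266
Last selection ≤ 77187: 122 + ⌊(77187−122)/606⌋·606 = 122 + 127×606 = 77084
Count = 127 − 124 + 1 = 4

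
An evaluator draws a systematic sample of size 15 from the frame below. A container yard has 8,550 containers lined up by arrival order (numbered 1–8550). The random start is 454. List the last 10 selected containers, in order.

3304, 3874, 4444, 5014, 5584, 6154, 6724, 7294, 7864, 8434

k = N/n = 8550/15 = 570
6th selection = 454 + 5×570 = 3304
7th: 3304 + 570 = 3874
8th: 3874 + 570 = 4444
9th: 4444 + 570 = 5014
10th: 5014 + 570 = 5584
11th: 5584 + 570 = 6154
12th: 6154 + 570 = 6724
13th: 6724 + 570 = 7294
14th: 7294 + 570 = 7864
15th: 7864 + 570 = 8434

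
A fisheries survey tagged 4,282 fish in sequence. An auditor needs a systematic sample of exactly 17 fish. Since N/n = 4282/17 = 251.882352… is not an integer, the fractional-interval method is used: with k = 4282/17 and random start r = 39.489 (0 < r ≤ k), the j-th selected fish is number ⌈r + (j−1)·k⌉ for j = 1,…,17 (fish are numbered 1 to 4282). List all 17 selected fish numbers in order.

j=1: r + 0k = 39.489 → ⌈·⌉ = 40
j=2: r + 1k = 291.371352… → ⌈·⌉ = 292
j=3: r + 2k = 543.253705… → ⌈·⌉ = 544
j=4: r + 3k = 795.136058… → ⌈·⌉ = 796
j=5: r + 4k = 1047.018411… → ⌈·⌉ = 1048
j=6: r + 5k = 1298.900764… → ⌈·⌉ = 1299
j=7: r + 6k = 1550.783117… → ⌈·⌉ = 1551
j=8: r + 7k = 1802.665470… → ⌈·⌉ = 1803
j=9: r + 8k = 2054.547823… → ⌈·⌉ = 2055
j=10: r + 9k = 2306.430176… → ⌈·⌉ = 2307
j=11: r + 10k = 2558.312529… → ⌈·⌉ = 2559
j=12: r + 11k = 2810.194882… → ⌈·⌉ = 2811
j=13: r + 12k = 3062.077235… → ⌈·⌉ = 3063
j=14: r + 13k = 3313.959588… → ⌈·⌉ = 3314
j=15: r + 14k = 3565.841941… → ⌈·⌉ = 3566
j=16: r + 15k = 3817.724294… → ⌈·⌉ = 3818
j=17: r + 16k = 4069.606647… → ⌈·⌉ = 4070

40, 292, 544, 796, 1048, 1299, 1551, 1803, 2055, 2307, 2559, 2811, 3063, 3314, 3566, 3818, 4070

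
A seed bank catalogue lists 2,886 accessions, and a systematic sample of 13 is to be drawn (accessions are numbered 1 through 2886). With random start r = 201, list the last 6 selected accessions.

k = N/n = 2886/13 = 222
8th selection = 201 + 7×222 = 1755
9th: 1755 + 222 = 1977
10th: 1977 + 222 = 2199
11th: 2199 + 222 = 2421
12th: 2421 + 222 = 2643
13th: 2643 + 222 = 2865

1755, 1977, 2199, 2421, 2643, 2865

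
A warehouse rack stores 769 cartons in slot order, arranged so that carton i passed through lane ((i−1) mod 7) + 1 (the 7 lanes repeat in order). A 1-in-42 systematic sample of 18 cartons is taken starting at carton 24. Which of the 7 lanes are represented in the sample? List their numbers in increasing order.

Consecutive selections differ by k = 42, so their lane numbers differ by 42 mod 7 = 0.
gcd(42, 7) = 7, so the sample visits 7/7 = 1 distinct residues mod 7.
Start 24 is lane 3; the lanes hit are 3.

3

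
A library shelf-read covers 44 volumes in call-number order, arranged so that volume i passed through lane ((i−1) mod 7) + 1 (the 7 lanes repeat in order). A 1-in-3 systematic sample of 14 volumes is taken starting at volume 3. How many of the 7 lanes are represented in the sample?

Consecutive selections differ by k = 3, so their lane numbers differ by 3 mod 7 = 3.
gcd(3, 7) = 1, so the sample visits 7/1 = 7 distinct residues mod 7.
Start 3 is lane 3; the lanes hit are 1, 2, 3, 4, 5, 6, 7.

7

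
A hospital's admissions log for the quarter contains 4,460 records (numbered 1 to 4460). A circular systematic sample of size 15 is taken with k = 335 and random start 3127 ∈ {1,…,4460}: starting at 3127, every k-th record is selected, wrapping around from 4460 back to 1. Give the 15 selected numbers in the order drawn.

Selection 1: 3127
Selection 2: 3127 + 335 = 3462
Selection 3: 3462 + 335 = 3797
Selection 4: 3797 + 335 = 4132
Selection 5: 4132 + 335 = 4467 → 4467 − 4460 = 7
Selection 6: 7 + 335 = 342
Selection 7: 342 + 335 = 677
Selection 8: 677 + 335 = 1012
Selection 9: 1012 + 335 = 1347
Selection 10: 1347 + 335 = 1682
Selection 11: 1682 + 335 = 2017
Selection 12: 2017 + 335 = 2352
Selection 13: 2352 + 335 = 2687
Selection 14: 2687 + 335 = 3022
Selection 15: 3022 + 335 = 3357

3127, 3462, 3797, 4132, 7, 342, 677, 1012, 1347, 1682, 2017, 2352, 2687, 3022, 3357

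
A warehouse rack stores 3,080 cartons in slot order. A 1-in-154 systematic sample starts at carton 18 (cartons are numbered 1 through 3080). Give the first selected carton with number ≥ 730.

788

k = 154
Steps past start: ⌈(730 − 18)/154⌉ = ⌈712/154⌉ = 5
Selected carton: 18 + 5×154 = 788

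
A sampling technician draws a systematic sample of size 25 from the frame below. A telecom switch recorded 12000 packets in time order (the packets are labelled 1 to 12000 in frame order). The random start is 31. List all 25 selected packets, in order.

31, 511, 991, 1471, 1951, 2431, 2911, 3391, 3871, 4351, 4831, 5311, 5791, 6271, 6751, 7231, 7711, 8191, 8671, 9151, 9631, 10111, 10591, 11071, 11551

k = N/n = 12000/25 = 480
packet 1: 31
packet 2: 31 + 480 = 511
packet 3: 511 + 480 = 991
packet 4: 991 + 480 = 1471
packet 5: 1471 + 480 = 1951
packet 6: 1951 + 480 = 2431
packet 7: 2431 + 480 = 2911
packet 8: 2911 + 480 = 3391
packet 9: 3391 + 480 = 3871
packet 10: 3871 + 480 = 4351
packet 11: 4351 + 480 = 4831
packet 12: 4831 + 480 = 5311
packet 13: 5311 + 480 = 5791
packet 14: 5791 + 480 = 6271
packet 15: 6271 + 480 = 6751
packet 16: 6751 + 480 = 7231
packet 17: 7231 + 480 = 7711
packet 18: 7711 + 480 = 8191
packet 19: 8191 + 480 = 8671
packet 20: 8671 + 480 = 9151
packet 21: 9151 + 480 = 9631
packet 22: 9631 + 480 = 10111
packet 23: 10111 + 480 = 10591
packet 24: 10591 + 480 = 11071
packet 25: 11071 + 480 = 11551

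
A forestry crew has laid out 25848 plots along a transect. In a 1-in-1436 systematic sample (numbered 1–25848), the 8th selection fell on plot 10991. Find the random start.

k = 1436
r = 10991 − (8−1)×1436 = 10991 − 10052 = 939

939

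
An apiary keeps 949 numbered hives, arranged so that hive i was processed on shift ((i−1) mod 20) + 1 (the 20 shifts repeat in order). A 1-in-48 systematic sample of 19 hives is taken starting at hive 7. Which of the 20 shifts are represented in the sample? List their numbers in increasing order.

Consecutive selections differ by k = 48, so their shift numbers differ by 48 mod 20 = 8.
gcd(48, 20) = 4, so the sample visits 20/4 = 5 distinct residues mod 20.
Start 7 is shift 7; the shifts hit are 3, 7, 11, 15, 19.

3, 7, 11, 15, 19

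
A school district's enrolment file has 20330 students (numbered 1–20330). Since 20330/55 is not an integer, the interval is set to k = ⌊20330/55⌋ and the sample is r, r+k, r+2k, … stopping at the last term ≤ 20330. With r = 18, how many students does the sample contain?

56

k = ⌊20330/55⌋ = 369
Achieved size = ⌊(20330 − 18)/369⌋ + 1 = ⌊20312/369⌋ + 1 = 55 + 1 = 56
(last selection: 18 + 55×369 = 20313 ≤ 20330; next would be 20682 > 20330)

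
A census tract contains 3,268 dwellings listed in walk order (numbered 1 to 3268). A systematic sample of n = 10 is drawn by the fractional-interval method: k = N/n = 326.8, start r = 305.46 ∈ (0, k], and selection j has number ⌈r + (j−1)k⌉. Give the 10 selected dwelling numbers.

306, 633, 960, 1286, 1613, 1940, 2267, 2594, 2920, 3247

j=1: r + 0k = 305.46 → ⌈·⌉ = 306
j=2: r + 1k = 632.26 → ⌈·⌉ = 633
j=3: r + 2k = 959.06 → ⌈·⌉ = 960
j=4: r + 3k = 1285.86 → ⌈·⌉ = 1286
j=5: r + 4k = 1612.66 → ⌈·⌉ = 1613
j=6: r + 5k = 1939.46 → ⌈·⌉ = 1940
j=7: r + 6k = 2266.26 → ⌈·⌉ = 2267
j=8: r + 7k = 2593.06 → ⌈·⌉ = 2594
j=9: r + 8k = 2919.86 → ⌈·⌉ = 2920
j=10: r + 9k = 3246.66 → ⌈·⌉ = 3247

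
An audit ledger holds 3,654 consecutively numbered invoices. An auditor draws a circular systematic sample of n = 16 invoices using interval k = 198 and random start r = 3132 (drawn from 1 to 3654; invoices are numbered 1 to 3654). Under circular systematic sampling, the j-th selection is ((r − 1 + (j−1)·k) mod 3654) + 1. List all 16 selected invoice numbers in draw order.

Selection 1: 3132
Selection 2: 3132 + 198 = 3330
Selection 3: 3330 + 198 = 3528
Selection 4: 3528 + 198 = 3726 → 3726 − 3654 = 72
Selection 5: 72 + 198 = 270
Selection 6: 270 + 198 = 468
Selection 7: 468 + 198 = 666
Selection 8: 666 + 198 = 864
Selection 9: 864 + 198 = 1062
Selection 10: 1062 + 198 = 1260
Selection 11: 1260 + 198 = 1458
Selection 12: 1458 + 198 = 1656
Selection 13: 1656 + 198 = 1854
Selection 14: 1854 + 198 = 2052
Selection 15: 2052 + 198 = 2250
Selection 16: 2250 + 198 = 2448

3132, 3330, 3528, 72, 270, 468, 666, 864, 1062, 1260, 1458, 1656, 1854, 2052, 2250, 2448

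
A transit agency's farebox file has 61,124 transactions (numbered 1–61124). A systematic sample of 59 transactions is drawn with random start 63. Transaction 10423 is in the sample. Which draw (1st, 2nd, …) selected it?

11

k = 61124/59 = 1036
position = (10423 − 63)/1036 + 1 = 10360/1036 + 1 = 10 + 1 = 11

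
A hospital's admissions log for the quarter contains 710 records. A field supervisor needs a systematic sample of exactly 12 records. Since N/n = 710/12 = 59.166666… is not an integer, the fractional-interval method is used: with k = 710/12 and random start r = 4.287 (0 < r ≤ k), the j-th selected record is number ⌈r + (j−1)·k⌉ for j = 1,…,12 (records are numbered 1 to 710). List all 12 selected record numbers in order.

j=1: r + 0k = 4.287 → ⌈·⌉ = 5
j=2: r + 1k = 63.453666… → ⌈·⌉ = 64
j=3: r + 2k = 122.620333… → ⌈·⌉ = 123
j=4: r + 3k = 181.787 → ⌈·⌉ = 182
j=5: r + 4k = 240.953666… → ⌈·⌉ = 241
j=6: r + 5k = 300.120333… → ⌈·⌉ = 301
j=7: r + 6k = 359.287 → ⌈·⌉ = 360
j=8: r + 7k = 418.453666… → ⌈·⌉ = 419
j=9: r + 8k = 477.620333… → ⌈·⌉ = 478
j=10: r + 9k = 536.787 → ⌈·⌉ = 537
j=11: r + 10k = 595.953666… → ⌈·⌉ = 596
j=12: r + 11k = 655.120333… → ⌈·⌉ = 656

5, 64, 123, 182, 241, 301, 360, 419, 478, 537, 596, 656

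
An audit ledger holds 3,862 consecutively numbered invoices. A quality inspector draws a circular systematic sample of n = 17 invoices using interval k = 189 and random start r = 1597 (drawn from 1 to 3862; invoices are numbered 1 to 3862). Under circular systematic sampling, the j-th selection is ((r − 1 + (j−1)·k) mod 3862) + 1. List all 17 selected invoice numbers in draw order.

1597, 1786, 1975, 2164, 2353, 2542, 2731, 2920, 3109, 3298, 3487, 3676, 3, 192, 381, 570, 759

Selection 1: 1597
Selection 2: 1597 + 189 = 1786
Selection 3: 1786 + 189 = 1975
Selection 4: 1975 + 189 = 2164
Selection 5: 2164 + 189 = 2353
Selection 6: 2353 + 189 = 2542
Selection 7: 2542 + 189 = 2731
Selection 8: 2731 + 189 = 2920
Selection 9: 2920 + 189 = 3109
Selection 10: 3109 + 189 = 3298
Selection 11: 3298 + 189 = 3487
Selection 12: 3487 + 189 = 3676
Selection 13: 3676 + 189 = 3865 → 3865 − 3862 = 3
Selection 14: 3 + 189 = 192
Selection 15: 192 + 189 = 381
Selection 16: 381 + 189 = 570
Selection 17: 570 + 189 = 759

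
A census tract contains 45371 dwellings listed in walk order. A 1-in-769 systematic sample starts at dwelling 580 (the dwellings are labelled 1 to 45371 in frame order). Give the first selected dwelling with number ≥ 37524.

k = 769
Steps past start: ⌈(37524 − 580)/769⌉ = ⌈36944/769⌉ = 49
Selected dwelling: 580 + 49×769 = 38261

38261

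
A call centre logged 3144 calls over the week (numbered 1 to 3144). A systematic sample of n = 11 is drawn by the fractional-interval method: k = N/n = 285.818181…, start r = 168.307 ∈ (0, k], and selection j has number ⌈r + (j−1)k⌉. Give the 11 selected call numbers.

j=1: r + 0k = 168.307 → ⌈·⌉ = 169
j=2: r + 1k = 454.125181… → ⌈·⌉ = 455
j=3: r + 2k = 739.943363… → ⌈·⌉ = 740
j=4: r + 3k = 1025.761545… → ⌈·⌉ = 1026
j=5: r + 4k = 1311.579727… → ⌈·⌉ = 1312
j=6: r + 5k = 1597.397909… → ⌈·⌉ = 1598
j=7: r + 6k = 1883.216090… → ⌈·⌉ = 1884
j=8: r + 7k = 2169.034272… → ⌈·⌉ = 2170
j=9: r + 8k = 2454.852454… → ⌈·⌉ = 2455
j=10: r + 9k = 2740.670636… → ⌈·⌉ = 2741
j=11: r + 10k = 3026.488818… → ⌈·⌉ = 3027

169, 455, 740, 1026, 1312, 1598, 1884, 2170, 2455, 2741, 3027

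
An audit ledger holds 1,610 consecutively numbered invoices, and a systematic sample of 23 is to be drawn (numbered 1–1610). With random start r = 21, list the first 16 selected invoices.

21, 91, 161, 231, 301, 371, 441, 511, 581, 651, 721, 791, 861, 931, 1001, 1071

k = N/n = 1610/23 = 70
invoice 1: 21
invoice 2: 21 + 70 = 91
invoice 3: 91 + 70 = 161
invoice 4: 161 + 70 = 231
invoice 5: 231 + 70 = 301
invoice 6: 301 + 70 = 371
invoice 7: 371 + 70 = 441
invoice 8: 441 + 70 = 511
invoice 9: 511 + 70 = 581
invoice 10: 581 + 70 = 651
invoice 11: 651 + 70 = 721
invoice 12: 721 + 70 = 791
invoice 13: 791 + 70 = 861
invoice 14: 861 + 70 = 931
invoice 15: 931 + 70 = 1001
invoice 16: 1001 + 70 = 1071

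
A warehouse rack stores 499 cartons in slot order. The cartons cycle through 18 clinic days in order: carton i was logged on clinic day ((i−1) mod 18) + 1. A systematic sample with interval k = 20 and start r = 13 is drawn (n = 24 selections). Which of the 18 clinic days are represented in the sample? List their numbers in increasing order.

1, 3, 5, 7, 9, 11, 13, 15, 17

Consecutive selections differ by k = 20, so their clinic day numbers differ by 20 mod 18 = 2.
gcd(20, 18) = 2, so the sample visits 18/2 = 9 distinct residues mod 18.
Start 13 is clinic day 13; the clinic days hit are 1, 3, 5, 7, 9, 11, 13, 15, 17.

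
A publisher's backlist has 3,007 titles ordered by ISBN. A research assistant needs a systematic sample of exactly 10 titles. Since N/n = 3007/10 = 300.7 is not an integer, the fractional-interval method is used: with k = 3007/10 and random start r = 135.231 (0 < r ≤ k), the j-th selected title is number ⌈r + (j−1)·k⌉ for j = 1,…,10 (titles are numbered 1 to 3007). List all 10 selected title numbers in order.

j=1: r + 0k = 135.231 → ⌈·⌉ = 136
j=2: r + 1k = 435.931 → ⌈·⌉ = 436
j=3: r + 2k = 736.631 → ⌈·⌉ = 737
j=4: r + 3k = 1037.331 → ⌈·⌉ = 1038
j=5: r + 4k = 1338.031 → ⌈·⌉ = 1339
j=6: r + 5k = 1638.731 → ⌈·⌉ = 1639
j=7: r + 6k = 1939.431 → ⌈·⌉ = 1940
j=8: r + 7k = 2240.131 → ⌈·⌉ = 2241
j=9: r + 8k = 2540.831 → ⌈·⌉ = 2541
j=10: r + 9k = 2841.531 → ⌈·⌉ = 2842

136, 436, 737, 1038, 1339, 1639, 1940, 2241, 2541, 2842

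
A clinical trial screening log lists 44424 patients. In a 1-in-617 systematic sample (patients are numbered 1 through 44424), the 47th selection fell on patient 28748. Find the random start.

366

k = 617
r = 28748 − (47−1)×617 = 28748 − 28382 = 366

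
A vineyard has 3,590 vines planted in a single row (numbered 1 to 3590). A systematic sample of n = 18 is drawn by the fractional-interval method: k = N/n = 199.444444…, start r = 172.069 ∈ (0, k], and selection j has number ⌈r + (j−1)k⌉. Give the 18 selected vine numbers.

j=1: r + 0k = 172.069 → ⌈·⌉ = 173
j=2: r + 1k = 371.513444… → ⌈·⌉ = 372
j=3: r + 2k = 570.957888… → ⌈·⌉ = 571
j=4: r + 3k = 770.402333… → ⌈·⌉ = 771
j=5: r + 4k = 969.846777… → ⌈·⌉ = 970
j=6: r + 5k = 1169.291222… → ⌈·⌉ = 1170
j=7: r + 6k = 1368.735666… → ⌈·⌉ = 1369
j=8: r + 7k = 1568.180111… → ⌈·⌉ = 1569
j=9: r + 8k = 1767.624555… → ⌈·⌉ = 1768
j=10: r + 9k = 1967.069 → ⌈·⌉ = 1968
j=11: r + 10k = 2166.513444… → ⌈·⌉ = 2167
j=12: r + 11k = 2365.957888… → ⌈·⌉ = 2366
j=13: r + 12k = 2565.402333… → ⌈·⌉ = 2566
j=14: r + 13k = 2764.846777… → ⌈·⌉ = 2765
j=15: r + 14k = 2964.291222… → ⌈·⌉ = 2965
j=16: r + 15k = 3163.735666… → ⌈·⌉ = 3164
j=17: r + 16k = 3363.180111… → ⌈·⌉ = 3364
j=18: r + 17k = 3562.624555… → ⌈·⌉ = 3563

173, 372, 571, 771, 970, 1170, 1369, 1569, 1768, 1968, 2167, 2366, 2566, 2765, 2965, 3164, 3364, 3563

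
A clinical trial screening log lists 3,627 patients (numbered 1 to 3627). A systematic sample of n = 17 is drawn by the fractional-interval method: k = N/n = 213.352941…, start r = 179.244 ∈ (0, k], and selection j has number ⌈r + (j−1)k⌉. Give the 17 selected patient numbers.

180, 393, 606, 820, 1033, 1247, 1460, 1673, 1887, 2100, 2313, 2527, 2740, 2953, 3167, 3380, 3593

j=1: r + 0k = 179.244 → ⌈·⌉ = 180
j=2: r + 1k = 392.596941… → ⌈·⌉ = 393
j=3: r + 2k = 605.949882… → ⌈·⌉ = 606
j=4: r + 3k = 819.302823… → ⌈·⌉ = 820
j=5: r + 4k = 1032.655764… → ⌈·⌉ = 1033
j=6: r + 5k = 1246.008705… → ⌈·⌉ = 1247
j=7: r + 6k = 1459.361647… → ⌈·⌉ = 1460
j=8: r + 7k = 1672.714588… → ⌈·⌉ = 1673
j=9: r + 8k = 1886.067529… → ⌈·⌉ = 1887
j=10: r + 9k = 2099.420470… → ⌈·⌉ = 2100
j=11: r + 10k = 2312.773411… → ⌈·⌉ = 2313
j=12: r + 11k = 2526.126352… → ⌈·⌉ = 2527
j=13: r + 12k = 2739.479294… → ⌈·⌉ = 2740
j=14: r + 13k = 2952.832235… → ⌈·⌉ = 2953
j=15: r + 14k = 3166.185176… → ⌈·⌉ = 3167
j=16: r + 15k = 3379.538117… → ⌈·⌉ = 3380
j=17: r + 16k = 3592.891058… → ⌈·⌉ = 3593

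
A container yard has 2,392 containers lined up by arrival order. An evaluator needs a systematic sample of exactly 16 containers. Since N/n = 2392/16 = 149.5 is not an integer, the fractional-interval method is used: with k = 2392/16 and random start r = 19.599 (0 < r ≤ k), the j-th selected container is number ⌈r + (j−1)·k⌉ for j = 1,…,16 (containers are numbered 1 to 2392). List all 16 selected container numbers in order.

j=1: r + 0k = 19.599 → ⌈·⌉ = 20
j=2: r + 1k = 169.099 → ⌈·⌉ = 170
j=3: r + 2k = 318.599 → ⌈·⌉ = 319
j=4: r + 3k = 468.099 → ⌈·⌉ = 469
j=5: r + 4k = 617.599 → ⌈·⌉ = 618
j=6: r + 5k = 767.099 → ⌈·⌉ = 768
j=7: r + 6k = 916.599 → ⌈·⌉ = 917
j=8: r + 7k = 1066.099 → ⌈·⌉ = 1067
j=9: r + 8k = 1215.599 → ⌈·⌉ = 1216
j=10: r + 9k = 1365.099 → ⌈·⌉ = 1366
j=11: r + 10k = 1514.599 → ⌈·⌉ = 1515
j=12: r + 11k = 1664.099 → ⌈·⌉ = 1665
j=13: r + 12k = 1813.599 → ⌈·⌉ = 1814
j=14: r + 13k = 1963.099 → ⌈·⌉ = 1964
j=15: r + 14k = 2112.599 → ⌈·⌉ = 2113
j=16: r + 15k = 2262.099 → ⌈·⌉ = 2263

20, 170, 319, 469, 618, 768, 917, 1067, 1216, 1366, 1515, 1665, 1814, 1964, 2113, 2263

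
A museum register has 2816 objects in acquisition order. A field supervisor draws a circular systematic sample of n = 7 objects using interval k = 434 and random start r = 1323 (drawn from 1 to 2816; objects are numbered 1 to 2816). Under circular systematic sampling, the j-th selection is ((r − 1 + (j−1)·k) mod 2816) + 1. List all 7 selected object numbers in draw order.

Selection 1: 1323
Selection 2: 1323 + 434 = 1757
Selection 3: 1757 + 434 = 2191
Selection 4: 2191 + 434 = 2625
Selection 5: 2625 + 434 = 3059 → 3059 − 2816 = 243
Selection 6: 243 + 434 = 677
Selection 7: 677 + 434 = 1111

1323, 1757, 2191, 2625, 243, 677, 1111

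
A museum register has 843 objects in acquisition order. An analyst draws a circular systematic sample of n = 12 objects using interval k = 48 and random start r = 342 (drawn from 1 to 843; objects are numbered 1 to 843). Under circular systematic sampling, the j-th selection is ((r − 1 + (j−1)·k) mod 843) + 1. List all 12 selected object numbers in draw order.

Selection 1: 342
Selection 2: 342 + 48 = 390
Selection 3: 390 + 48 = 438
Selection 4: 438 + 48 = 486
Selection 5: 486 + 48 = 534
Selection 6: 534 + 48 = 582
Selection 7: 582 + 48 = 630
Selection 8: 630 + 48 = 678
Selection 9: 678 + 48 = 726
Selection 10: 726 + 48 = 774
Selection 11: 774 + 48 = 822
Selection 12: 822 + 48 = 870 → 870 − 843 = 27

342, 390, 438, 486, 534, 582, 630, 678, 726, 774, 822, 27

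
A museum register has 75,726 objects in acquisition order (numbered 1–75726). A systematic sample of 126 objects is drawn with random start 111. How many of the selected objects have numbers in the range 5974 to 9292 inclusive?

6

k = 75726/126 = 601
First selection ≥ 5974: 111 + ⌈(5974−111)/601⌉·601 = 111 + 10×601 = 6121
Last selection ≤ 9292: 111 + ⌊(9292−111)/601⌋·601 = 111 + 15×601 = 9126
Count = 15 − 10 + 1 = 6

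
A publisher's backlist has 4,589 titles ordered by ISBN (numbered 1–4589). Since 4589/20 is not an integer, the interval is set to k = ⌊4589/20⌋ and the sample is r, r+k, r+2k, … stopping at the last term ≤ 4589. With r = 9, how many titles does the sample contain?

k = ⌊4589/20⌋ = 229
Achieved size = ⌊(4589 − 9)/229⌋ + 1 = ⌊4580/229⌋ + 1 = 20 + 1 = 21
(last selection: 9 + 20×229 = 4589 ≤ 4589; next would be 4818 > 4589)

21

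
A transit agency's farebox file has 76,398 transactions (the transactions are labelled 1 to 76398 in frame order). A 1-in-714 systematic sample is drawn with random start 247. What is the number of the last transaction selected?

k = 714
107th selection = r + (107−1)·k = 247 + 106×714 = 247 + 75684 = 75931

75931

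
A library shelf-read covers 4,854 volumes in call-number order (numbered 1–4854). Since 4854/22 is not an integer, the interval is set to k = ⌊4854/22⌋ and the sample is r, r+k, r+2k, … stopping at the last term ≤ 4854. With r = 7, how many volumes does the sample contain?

k = ⌊4854/22⌋ = 220
Achieved size = ⌊(4854 − 7)/220⌋ + 1 = ⌊4847/220⌋ + 1 = 22 + 1 = 23
(last selection: 7 + 22×220 = 4847 ≤ 4854; next would be 5067 > 4854)

23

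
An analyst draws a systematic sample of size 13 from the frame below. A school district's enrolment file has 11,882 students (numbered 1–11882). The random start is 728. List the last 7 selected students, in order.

k = N/n = 11882/13 = 914
7th selection = 728 + 6×914 = 6212
8th: 6212 + 914 = 7126
9th: 7126 + 914 = 8040
10th: 8040 + 914 = 8954
11th: 8954 + 914 = 9868
12th: 9868 + 914 = 10782
13th: 10782 + 914 = 11696

6212, 7126, 8040, 8954, 9868, 10782, 11696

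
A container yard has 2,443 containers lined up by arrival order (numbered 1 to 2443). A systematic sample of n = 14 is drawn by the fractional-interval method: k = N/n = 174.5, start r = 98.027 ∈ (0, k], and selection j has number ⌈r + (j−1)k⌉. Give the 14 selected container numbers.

j=1: r + 0k = 98.027 → ⌈·⌉ = 99
j=2: r + 1k = 272.527 → ⌈·⌉ = 273
j=3: r + 2k = 447.027 → ⌈·⌉ = 448
j=4: r + 3k = 621.527 → ⌈·⌉ = 622
j=5: r + 4k = 796.027 → ⌈·⌉ = 797
j=6: r + 5k = 970.527 → ⌈·⌉ = 971
j=7: r + 6k = 1145.027 → ⌈·⌉ = 1146
j=8: r + 7k = 1319.527 → ⌈·⌉ = 1320
j=9: r + 8k = 1494.027 → ⌈·⌉ = 1495
j=10: r + 9k = 1668.527 → ⌈·⌉ = 1669
j=11: r + 10k = 1843.027 → ⌈·⌉ = 1844
j=12: r + 11k = 2017.527 → ⌈·⌉ = 2018
j=13: r + 12k = 2192.027 → ⌈·⌉ = 2193
j=14: r + 13k = 2366.527 → ⌈·⌉ = 2367

99, 273, 448, 622, 797, 971, 1146, 1320, 1495, 1669, 1844, 2018, 2193, 2367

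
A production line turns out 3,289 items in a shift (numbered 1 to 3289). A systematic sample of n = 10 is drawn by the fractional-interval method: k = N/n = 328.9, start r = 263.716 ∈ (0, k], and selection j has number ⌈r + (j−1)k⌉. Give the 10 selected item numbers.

264, 593, 922, 1251, 1580, 1909, 2238, 2567, 2895, 3224

j=1: r + 0k = 263.716 → ⌈·⌉ = 264
j=2: r + 1k = 592.616 → ⌈·⌉ = 593
j=3: r + 2k = 921.516 → ⌈·⌉ = 922
j=4: r + 3k = 1250.416 → ⌈·⌉ = 1251
j=5: r + 4k = 1579.316 → ⌈·⌉ = 1580
j=6: r + 5k = 1908.216 → ⌈·⌉ = 1909
j=7: r + 6k = 2237.116 → ⌈·⌉ = 2238
j=8: r + 7k = 2566.016 → ⌈·⌉ = 2567
j=9: r + 8k = 2894.916 → ⌈·⌉ = 2895
j=10: r + 9k = 3223.816 → ⌈·⌉ = 3224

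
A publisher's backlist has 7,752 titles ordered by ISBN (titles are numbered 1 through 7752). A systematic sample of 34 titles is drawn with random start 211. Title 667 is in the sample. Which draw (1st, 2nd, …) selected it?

3

k = 7752/34 = 228
position = (667 − 211)/228 + 1 = 456/228 + 1 = 2 + 1 = 3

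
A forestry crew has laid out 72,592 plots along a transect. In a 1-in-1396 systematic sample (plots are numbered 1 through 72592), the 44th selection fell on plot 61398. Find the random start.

k = 1396
r = 61398 − (44−1)×1396 = 61398 − 60028 = 1370

1370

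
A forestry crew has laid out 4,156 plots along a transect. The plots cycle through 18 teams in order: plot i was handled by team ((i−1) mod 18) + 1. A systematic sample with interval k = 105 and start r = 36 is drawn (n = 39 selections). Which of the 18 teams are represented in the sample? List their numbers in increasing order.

Consecutive selections differ by k = 105, so their team numbers differ by 105 mod 18 = 15.
gcd(105, 18) = 3, so the sample visits 18/3 = 6 distinct residues mod 18.
Start 36 is team 18; the teams hit are 3, 6, 9, 12, 15, 18.

3, 6, 9, 12, 15, 18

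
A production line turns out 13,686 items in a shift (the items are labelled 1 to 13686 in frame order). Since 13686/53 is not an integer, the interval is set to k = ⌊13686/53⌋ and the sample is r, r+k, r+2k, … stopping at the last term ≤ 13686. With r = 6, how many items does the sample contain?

54

k = ⌊13686/53⌋ = 258
Achieved size = ⌊(13686 − 6)/258⌋ + 1 = ⌊13680/258⌋ + 1 = 53 + 1 = 54
(last selection: 6 + 53×258 = 13680 ≤ 13686; next would be 13938 > 13686)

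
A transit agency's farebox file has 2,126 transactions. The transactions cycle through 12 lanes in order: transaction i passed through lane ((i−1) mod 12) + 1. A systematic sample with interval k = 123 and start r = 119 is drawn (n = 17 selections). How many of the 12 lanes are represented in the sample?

4

Consecutive selections differ by k = 123, so their lane numbers differ by 123 mod 12 = 3.
gcd(123, 12) = 3, so the sample visits 12/3 = 4 distinct residues mod 12.
Start 119 is lane 11; the lanes hit are 2, 5, 8, 11.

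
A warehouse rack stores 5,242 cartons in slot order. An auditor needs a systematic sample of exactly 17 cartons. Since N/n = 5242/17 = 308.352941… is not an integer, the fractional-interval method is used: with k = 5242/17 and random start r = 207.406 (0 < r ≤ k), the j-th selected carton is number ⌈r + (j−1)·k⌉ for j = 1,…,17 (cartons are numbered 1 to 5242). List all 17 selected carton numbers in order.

j=1: r + 0k = 207.406 → ⌈·⌉ = 208
j=2: r + 1k = 515.758941… → ⌈·⌉ = 516
j=3: r + 2k = 824.111882… → ⌈·⌉ = 825
j=4: r + 3k = 1132.464823… → ⌈·⌉ = 1133
j=5: r + 4k = 1440.817764… → ⌈·⌉ = 1441
j=6: r + 5k = 1749.170705… → ⌈·⌉ = 1750
j=7: r + 6k = 2057.523647… → ⌈·⌉ = 2058
j=8: r + 7k = 2365.876588… → ⌈·⌉ = 2366
j=9: r + 8k = 2674.229529… → ⌈·⌉ = 2675
j=10: r + 9k = 2982.582470… → ⌈·⌉ = 2983
j=11: r + 10k = 3290.935411… → ⌈·⌉ = 3291
j=12: r + 11k = 3599.288352… → ⌈·⌉ = 3600
j=13: r + 12k = 3907.641294… → ⌈·⌉ = 3908
j=14: r + 13k = 4215.994235… → ⌈·⌉ = 4216
j=15: r + 14k = 4524.347176… → ⌈·⌉ = 4525
j=16: r + 15k = 4832.700117… → ⌈·⌉ = 4833
j=17: r + 16k = 5141.053058… → ⌈·⌉ = 5142

208, 516, 825, 1133, 1441, 1750, 2058, 2366, 2675, 2983, 3291, 3600, 3908, 4216, 4525, 4833, 5142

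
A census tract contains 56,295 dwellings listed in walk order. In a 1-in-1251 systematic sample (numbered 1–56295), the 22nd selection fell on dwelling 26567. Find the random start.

k = 1251
r = 26567 − (22−1)×1251 = 26567 − 26271 = 296

296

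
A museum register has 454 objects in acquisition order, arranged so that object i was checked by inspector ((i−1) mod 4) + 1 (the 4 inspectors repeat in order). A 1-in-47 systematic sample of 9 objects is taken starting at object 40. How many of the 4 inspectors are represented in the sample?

4

Consecutive selections differ by k = 47, so their inspector numbers differ by 47 mod 4 = 3.
gcd(47, 4) = 1, so the sample visits 4/1 = 4 distinct residues mod 4.
Start 40 is inspector 4; the inspectors hit are 1, 2, 3, 4.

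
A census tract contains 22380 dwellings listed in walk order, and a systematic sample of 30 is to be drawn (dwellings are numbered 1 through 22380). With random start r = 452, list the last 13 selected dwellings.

k = N/n = 22380/30 = 746
18th selection = 452 + 17×746 = 13134
19th: 13134 + 746 = 13880
20th: 13880 + 746 = 14626
21st: 14626 + 746 = 15372
22nd: 15372 + 746 = 16118
23rd: 16118 + 746 = 16864
24th: 16864 + 746 = 17610
25th: 17610 + 746 = 18356
26th: 18356 + 746 = 19102
27th: 19102 + 746 = 19848
28th: 19848 + 746 = 20594
29th: 20594 + 746 = 21340
30th: 21340 + 746 = 22086

13134, 13880, 14626, 15372, 16118, 16864, 17610, 18356, 19102, 19848, 20594, 21340, 22086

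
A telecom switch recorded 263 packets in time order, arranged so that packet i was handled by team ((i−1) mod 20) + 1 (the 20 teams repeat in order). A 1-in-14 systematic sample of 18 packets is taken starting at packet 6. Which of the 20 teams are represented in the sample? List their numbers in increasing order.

Consecutive selections differ by k = 14, so their team numbers differ by 14 mod 20 = 14.
gcd(14, 20) = 2, so the sample visits 20/2 = 10 distinct residues mod 20.
Start 6 is team 6; the teams hit are 2, 4, 6, 8, 10, 12, 14, 16, 18, 20.

2, 4, 6, 8, 10, 12, 14, 16, 18, 20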